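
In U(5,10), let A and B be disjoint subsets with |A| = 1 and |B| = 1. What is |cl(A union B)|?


|A union B| = 1 + 1 = 2 (disjoint).
In U(5,10), cl(S) = S if |S| < 5, else cl(S) = E.
Since 2 < 5, cl(A union B) = A union B.
|cl(A union B)| = 2.

2


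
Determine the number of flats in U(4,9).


Flats of U(4,9): every subset of size < 4 is a flat, plus E itself.
Count = (9 choose 0) + (9 choose 1) + (9 choose 2) + (9 choose 3) + 1
     = 1 + 9 + 36 + 84 + 1
     = 131.

131


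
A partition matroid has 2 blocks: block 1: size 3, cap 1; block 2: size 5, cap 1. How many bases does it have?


A basis picks exactly ci elements from block i.
Number of bases = product of C(|Si|, ci).
= C(3,1) * C(5,1)
= 3 * 5
= 15.

15


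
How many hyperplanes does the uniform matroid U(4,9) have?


Hyperplanes of U(4,9) are flats of rank 3.
In a uniform matroid, these are exactly the (3)-element subsets.
Count = (9 choose 3) = 84.

84


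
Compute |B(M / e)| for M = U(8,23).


Contracting e from U(8,23) gives U(7,22).
Bases of U(7,22) = C(22,7) = 170544.

170544


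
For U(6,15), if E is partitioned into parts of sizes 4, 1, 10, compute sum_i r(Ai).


r(Ai) = min(|Ai|, 6) for each part.
Sum = min(4,6) + min(1,6) + min(10,6)
    = 4 + 1 + 6
    = 11.

11


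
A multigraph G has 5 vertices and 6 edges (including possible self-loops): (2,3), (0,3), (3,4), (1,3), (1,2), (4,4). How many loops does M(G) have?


In a graphic matroid, a loop is a self-loop edge (u,u) with rank 0.
Examining all 6 edges for self-loops...
Self-loops found: (4,4)
Number of loops = 1.

1


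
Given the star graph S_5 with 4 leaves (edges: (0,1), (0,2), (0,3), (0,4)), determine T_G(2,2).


A star on 5 vertices is a tree with 4 edges.
T(x,y) = x^(4) for any tree.
T(2,2) = 2^4 = 16.

16


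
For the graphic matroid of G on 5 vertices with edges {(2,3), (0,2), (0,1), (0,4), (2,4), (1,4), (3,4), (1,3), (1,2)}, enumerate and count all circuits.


A circuit in a graphic matroid = edge set of a simple cycle.
G has 5 vertices and 9 edges.
Enumerating all minimal edge subsets forming cycles...
Total circuits found: 22.

22


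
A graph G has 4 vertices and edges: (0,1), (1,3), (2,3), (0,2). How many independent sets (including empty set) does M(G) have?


An independent set in a graphic matroid is an acyclic edge subset.
G has 4 vertices and 4 edges.
Enumerate all 2^4 = 16 subsets, checking for acyclicity.
Total independent sets = 15.

15


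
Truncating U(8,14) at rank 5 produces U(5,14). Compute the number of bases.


Truncating U(8,14) to rank 5 gives U(5,14).
Bases of U(5,14) are all 5-element subsets of 14 elements.
Number of bases = (14 choose 5) = 2002.

2002


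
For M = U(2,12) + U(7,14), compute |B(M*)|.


(M1+M2)* = M1* + M2*.
M1* = U(10,12), bases: C(12,10) = 66.
M2* = U(7,14), bases: C(14,7) = 3432.
|B(M*)| = 66 * 3432 = 226512.

226512


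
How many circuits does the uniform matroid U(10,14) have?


In U(10,14), circuits are the (11)-element subsets.
Any set of 11 elements is dependent, and removing any one element gives
an independent set of size 10, so it is a minimal dependent set.
Number of circuits = (14 choose 11) = 364.

364


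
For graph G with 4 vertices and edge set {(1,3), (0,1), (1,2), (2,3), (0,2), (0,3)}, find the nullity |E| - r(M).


Cycle rank (nullity) = |E| - r(M) = |E| - (|V| - c).
|E| = 6, |V| = 4, c = 1.
Nullity = 6 - (4 - 1) = 6 - 3 = 3.

3


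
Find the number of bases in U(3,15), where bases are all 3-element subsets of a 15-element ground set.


Bases of U(3,15) are all 3-element subsets of the 15-element ground set.
Number of bases = C(15,3).
C(15,3) = 15! / (3! * 12!) = 455.

455


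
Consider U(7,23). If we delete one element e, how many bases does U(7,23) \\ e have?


Deleting e from U(7,23) gives U(7,22) since n > r.
Bases of U(7,22) = C(22,7) = 170544.

170544


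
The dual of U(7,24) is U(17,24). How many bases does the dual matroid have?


The dual of U(r,n) is U(n-r, n) = U(17,24).
Bases of U(17,24) are all (17)-element subsets.
|B(M*)| = C(24,17) = 346104.

346104


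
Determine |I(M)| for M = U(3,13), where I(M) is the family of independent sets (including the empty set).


Independent sets of U(3,13) are all subsets of size <= 3.
Count = (13 choose 0) + (13 choose 1) + (13 choose 2) + (13 choose 3)
     = 1 + 13 + 78 + 286
     = 378.

378


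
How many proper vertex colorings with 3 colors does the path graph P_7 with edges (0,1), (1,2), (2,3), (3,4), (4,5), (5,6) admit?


P(P_7, k) = k * (k-1)^(6).
P(3) = 3 * 2^6 = 3 * 64 = 192.

192


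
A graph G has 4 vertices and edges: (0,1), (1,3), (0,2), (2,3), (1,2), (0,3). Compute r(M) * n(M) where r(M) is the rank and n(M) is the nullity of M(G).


r(M) = |V| - c = 4 - 1 = 3.
nullity = |E| - r(M) = 6 - 3 = 3.
Product = 3 * 3 = 9.

9


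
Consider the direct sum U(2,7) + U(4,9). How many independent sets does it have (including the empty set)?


For a direct sum, |I(M1+M2)| = |I(M1)| * |I(M2)|.
|I(U(2,7))| = sum C(7,k) for k=0..2 = 29.
|I(U(4,9))| = sum C(9,k) for k=0..4 = 256.
Total = 29 * 256 = 7424.

7424


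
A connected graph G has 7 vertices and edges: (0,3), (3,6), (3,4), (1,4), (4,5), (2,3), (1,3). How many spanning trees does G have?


By Kirchhoff's matrix tree theorem, the number of spanning trees equals
the determinant of any cofactor of the Laplacian matrix L.
G has 7 vertices and 7 edges.
Computing the (6 x 6) cofactor determinant gives 3.

3


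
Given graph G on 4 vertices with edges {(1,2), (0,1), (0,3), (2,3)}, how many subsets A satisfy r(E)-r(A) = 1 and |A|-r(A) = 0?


R(x,y) = sum over A in 2^E of x^(r(E)-r(A)) * y^(|A|-r(A)).
G has 4 vertices, 4 edges. r(E) = 3.
Enumerate all 2^4 = 16 subsets.
Count subsets with r(E)-r(A)=1 and |A|-r(A)=0: 6.

6


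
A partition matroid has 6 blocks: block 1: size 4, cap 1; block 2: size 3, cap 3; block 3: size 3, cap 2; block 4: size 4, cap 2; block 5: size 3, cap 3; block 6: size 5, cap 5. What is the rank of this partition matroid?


Rank of a partition matroid = sum of min(|Si|, ci) for each block.
= min(4,1) + min(3,3) + min(3,2) + min(4,2) + min(3,3) + min(5,5)
= 1 + 3 + 2 + 2 + 3 + 5
= 16.

16


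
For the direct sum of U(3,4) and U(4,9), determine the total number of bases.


Bases of a direct sum M1 + M2: |B| = |B(M1)| * |B(M2)|.
|B(U(3,4))| = C(4,3) = 4.
|B(U(4,9))| = C(9,4) = 126.
Total bases = 4 * 126 = 504.

504


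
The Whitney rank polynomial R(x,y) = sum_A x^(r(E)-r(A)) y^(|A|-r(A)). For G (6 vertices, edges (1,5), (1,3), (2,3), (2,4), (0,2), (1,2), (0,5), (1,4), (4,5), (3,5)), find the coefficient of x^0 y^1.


R(x,y) = sum over A in 2^E of x^(r(E)-r(A)) * y^(|A|-r(A)).
G has 6 vertices, 10 edges. r(E) = 5.
Enumerate all 2^10 = 1024 subsets.
Count subsets with r(E)-r(A)=0 and |A|-r(A)=1: 163.

163


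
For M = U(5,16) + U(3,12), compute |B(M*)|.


(M1+M2)* = M1* + M2*.
M1* = U(11,16), bases: C(16,11) = 4368.
M2* = U(9,12), bases: C(12,9) = 220.
|B(M*)| = 4368 * 220 = 960960.

960960


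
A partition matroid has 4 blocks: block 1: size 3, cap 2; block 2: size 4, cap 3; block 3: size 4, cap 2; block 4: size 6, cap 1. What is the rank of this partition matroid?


Rank of a partition matroid = sum of min(|Si|, ci) for each block.
= min(3,2) + min(4,3) + min(4,2) + min(6,1)
= 2 + 3 + 2 + 1
= 8.

8


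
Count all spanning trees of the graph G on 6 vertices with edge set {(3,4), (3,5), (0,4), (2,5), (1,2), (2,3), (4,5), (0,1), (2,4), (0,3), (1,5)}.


By Kirchhoff's matrix tree theorem, the number of spanning trees equals
the determinant of any cofactor of the Laplacian matrix L.
G has 6 vertices and 11 edges.
Computing the (5 x 5) cofactor determinant gives 225.

225


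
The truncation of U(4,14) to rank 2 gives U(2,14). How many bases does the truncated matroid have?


Truncating U(4,14) to rank 2 gives U(2,14).
Bases of U(2,14) are all 2-element subsets of 14 elements.
Number of bases = C(14,2) = (14 * 13) / (1 * 2) = 91.

91


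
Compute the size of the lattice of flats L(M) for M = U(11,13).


Flats of U(11,13): every subset of size < 11 is a flat, plus E itself.
Count = C(13,0) + C(13,1) + C(13,2) + C(13,3) + C(13,4) + C(13,5) + C(13,6) + C(13,7) + C(13,8) + C(13,9) + C(13,10) + 1
     = 1 + 13 + 78 + 286 + 715 + 1287 + 1716 + 1716 + 1287 + 715 + 286 + 1
     = 8101.

8101


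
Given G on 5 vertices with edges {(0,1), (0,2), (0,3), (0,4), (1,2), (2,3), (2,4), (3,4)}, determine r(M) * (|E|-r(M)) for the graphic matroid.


r(M) = |V| - c = 5 - 1 = 4.
nullity = |E| - r(M) = 8 - 4 = 4.
Product = 4 * 4 = 16.

16


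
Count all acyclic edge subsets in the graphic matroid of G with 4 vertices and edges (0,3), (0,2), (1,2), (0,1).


An independent set in a graphic matroid is an acyclic edge subset.
G has 4 vertices and 4 edges.
Enumerate all 2^4 = 16 subsets, checking for acyclicity.
Total independent sets = 14.

14


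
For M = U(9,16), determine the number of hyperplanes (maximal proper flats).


Hyperplanes of U(9,16) are flats of rank 8.
In a uniform matroid, these are exactly the (8)-element subsets.
Count = C(16,8) = 12870.

12870


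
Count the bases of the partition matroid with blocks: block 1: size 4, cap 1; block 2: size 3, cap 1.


A basis picks exactly ci elements from block i.
Number of bases = product of C(|Si|, ci).
= C(4,1) * C(3,1)
= 4 * 3
= 12.

12


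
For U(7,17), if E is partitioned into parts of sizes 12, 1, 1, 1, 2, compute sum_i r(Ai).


r(Ai) = min(|Ai|, 7) for each part.
Sum = min(12,7) + min(1,7) + min(1,7) + min(1,7) + min(2,7)
    = 7 + 1 + 1 + 1 + 2
    = 12.

12


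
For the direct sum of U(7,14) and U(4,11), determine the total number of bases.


Bases of a direct sum M1 + M2: |B| = |B(M1)| * |B(M2)|.
|B(U(7,14))| = C(14,7) = 3432.
|B(U(4,11))| = C(11,4) = 330.
Total bases = 3432 * 330 = 1132560.

1132560


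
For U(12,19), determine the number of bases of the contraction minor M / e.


Contracting e from U(12,19) gives U(11,18).
Bases of U(11,18) = C(18,11) = 31824.

31824


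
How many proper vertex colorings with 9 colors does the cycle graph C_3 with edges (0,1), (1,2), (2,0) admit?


P(C_3, k) = (k-1)^3 + (-1)^3*(k-1).
P(9) = (8)^3 - 8
= 512 - 8 = 504.

504


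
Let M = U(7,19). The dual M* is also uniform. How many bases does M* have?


The dual of U(r,n) is U(n-r, n) = U(12,19).
Bases of U(12,19) are all (12)-element subsets.
|B(M*)| = (19 choose 12) = 50388.

50388


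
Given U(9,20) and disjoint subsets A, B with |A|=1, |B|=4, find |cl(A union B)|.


|A union B| = 1 + 4 = 5 (disjoint).
In U(9,20), cl(S) = S if |S| < 9, else cl(S) = E.
Since 5 < 9, cl(A union B) = A union B.
|cl(A union B)| = 5.

5


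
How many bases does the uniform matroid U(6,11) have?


Bases of U(6,11) are all 6-element subsets of the 11-element ground set.
Number of bases = C(11,6).
C(11,6) = 11! / (6! * 5!) = 462.

462


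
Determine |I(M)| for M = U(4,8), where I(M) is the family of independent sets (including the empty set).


Independent sets of U(4,8) are all subsets of size <= 4.
Count = C(8,0) + C(8,1) + C(8,2) + C(8,3) + C(8,4)
     = 1 + 8 + 28 + 56 + 70
     = 163.

163


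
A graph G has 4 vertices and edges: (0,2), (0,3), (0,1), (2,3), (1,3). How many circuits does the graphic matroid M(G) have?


A circuit in a graphic matroid = edge set of a simple cycle.
G has 4 vertices and 5 edges.
Enumerating all minimal edge subsets forming cycles...
Total circuits found: 3.

3


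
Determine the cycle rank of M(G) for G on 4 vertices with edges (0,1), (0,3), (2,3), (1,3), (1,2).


Cycle rank (nullity) = |E| - r(M) = |E| - (|V| - c).
|E| = 5, |V| = 4, c = 1.
Nullity = 5 - (4 - 1) = 5 - 3 = 2.

2


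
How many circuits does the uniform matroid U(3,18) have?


In U(3,18), circuits are the (4)-element subsets.
Any set of 4 elements is dependent, and removing any one element gives
an independent set of size 3, so it is a minimal dependent set.
Number of circuits = C(18,4) = (18 * 17 * 16 * 15) / (1 * 2 * 3 * 4) = 3060.

3060


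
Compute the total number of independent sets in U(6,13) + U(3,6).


For a direct sum, |I(M1+M2)| = |I(M1)| * |I(M2)|.
|I(U(6,13))| = sum C(13,k) for k=0..6 = 4096.
|I(U(3,6))| = sum C(6,k) for k=0..3 = 42.
Total = 4096 * 42 = 172032.

172032


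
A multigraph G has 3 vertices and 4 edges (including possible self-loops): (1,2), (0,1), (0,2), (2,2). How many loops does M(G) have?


In a graphic matroid, a loop is a self-loop edge (u,u) with rank 0.
Examining all 4 edges for self-loops...
Self-loops found: (2,2)
Number of loops = 1.

1


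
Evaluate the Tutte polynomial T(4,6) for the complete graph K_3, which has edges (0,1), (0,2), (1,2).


T(K_3; x,y) = x^2 + x + y.
T(4,6) = 16 + 4 + 6 = 26.

26


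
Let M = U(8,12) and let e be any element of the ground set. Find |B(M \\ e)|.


Deleting e from U(8,12) gives U(8,11) since n > r.
Bases of U(8,11) = C(11,8) = 11! / (8! * 3!) = 165.

165


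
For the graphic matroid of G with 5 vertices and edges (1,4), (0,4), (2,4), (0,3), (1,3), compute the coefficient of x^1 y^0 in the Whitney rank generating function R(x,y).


R(x,y) = sum over A in 2^E of x^(r(E)-r(A)) * y^(|A|-r(A)).
G has 5 vertices, 5 edges. r(E) = 4.
Enumerate all 2^5 = 32 subsets.
Count subsets with r(E)-r(A)=1 and |A|-r(A)=0: 10.

10


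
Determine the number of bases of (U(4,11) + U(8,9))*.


(M1+M2)* = M1* + M2*.
M1* = U(7,11), bases: C(11,7) = 330.
M2* = U(1,9), bases: C(9,1) = 9.
|B(M*)| = 330 * 9 = 2970.

2970


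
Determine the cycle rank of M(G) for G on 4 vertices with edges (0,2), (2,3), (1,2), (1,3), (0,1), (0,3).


Cycle rank (nullity) = |E| - r(M) = |E| - (|V| - c).
|E| = 6, |V| = 4, c = 1.
Nullity = 6 - (4 - 1) = 6 - 3 = 3.

3


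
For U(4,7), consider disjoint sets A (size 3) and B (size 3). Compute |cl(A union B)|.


|A union B| = 3 + 3 = 6 (disjoint).
In U(4,7), cl(S) = S if |S| < 4, else cl(S) = E.
Since 6 >= 4, cl(A union B) = E.
|cl(A union B)| = 7.

7


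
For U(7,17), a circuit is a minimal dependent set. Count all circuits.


In U(7,17), circuits are the (8)-element subsets.
Any set of 8 elements is dependent, and removing any one element gives
an independent set of size 7, so it is a minimal dependent set.
Number of circuits = (17 choose 8) = 24310.

24310


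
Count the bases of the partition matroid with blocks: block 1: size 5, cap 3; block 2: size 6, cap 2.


A basis picks exactly ci elements from block i.
Number of bases = product of C(|Si|, ci).
= C(5,3) * C(6,2)
= 10 * 15
= 150.

150


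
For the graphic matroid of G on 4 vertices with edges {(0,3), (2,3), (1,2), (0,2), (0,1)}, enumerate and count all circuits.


A circuit in a graphic matroid = edge set of a simple cycle.
G has 4 vertices and 5 edges.
Enumerating all minimal edge subsets forming cycles...
Total circuits found: 3.

3


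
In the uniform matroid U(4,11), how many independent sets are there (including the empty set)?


Independent sets of U(4,11) are all subsets of size <= 4.
Count = C(11,0) + C(11,1) + C(11,2) + C(11,3) + C(11,4)
     = 1 + 11 + 55 + 165 + 330
     = 562.

562


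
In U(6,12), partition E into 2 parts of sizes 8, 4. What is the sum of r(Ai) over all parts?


r(Ai) = min(|Ai|, 6) for each part.
Sum = min(8,6) + min(4,6)
    = 6 + 4
    = 10.

10


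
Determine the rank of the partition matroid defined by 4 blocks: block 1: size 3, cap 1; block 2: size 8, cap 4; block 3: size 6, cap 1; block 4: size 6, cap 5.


Rank of a partition matroid = sum of min(|Si|, ci) for each block.
= min(3,1) + min(8,4) + min(6,1) + min(6,5)
= 1 + 4 + 1 + 5
= 11.

11


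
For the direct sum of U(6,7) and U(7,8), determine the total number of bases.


Bases of a direct sum M1 + M2: |B| = |B(M1)| * |B(M2)|.
|B(U(6,7))| = C(7,6) = 7.
|B(U(7,8))| = C(8,7) = 8.
Total bases = 7 * 8 = 56.

56


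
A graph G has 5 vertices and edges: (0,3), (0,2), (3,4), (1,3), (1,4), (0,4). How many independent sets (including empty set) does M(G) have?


An independent set in a graphic matroid is an acyclic edge subset.
G has 5 vertices and 6 edges.
Enumerate all 2^6 = 64 subsets, checking for acyclicity.
Total independent sets = 48.

48


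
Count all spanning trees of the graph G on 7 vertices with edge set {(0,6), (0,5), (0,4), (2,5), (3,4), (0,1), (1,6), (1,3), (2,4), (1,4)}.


By Kirchhoff's matrix tree theorem, the number of spanning trees equals
the determinant of any cofactor of the Laplacian matrix L.
G has 7 vertices and 10 edges.
Computing the (6 x 6) cofactor determinant gives 75.

75


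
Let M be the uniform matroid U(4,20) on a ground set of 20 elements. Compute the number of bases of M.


Bases of U(4,20) are all 4-element subsets of the 20-element ground set.
Number of bases = C(20,4).
C(20,4) = 20! / (4! * 16!) = 4845.

4845


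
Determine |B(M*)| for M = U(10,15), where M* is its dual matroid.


The dual of U(r,n) is U(n-r, n) = U(5,15).
Bases of U(5,15) are all (5)-element subsets.
|B(M*)| = (15 choose 5) = 3003.

3003


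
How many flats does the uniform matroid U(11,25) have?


Flats of U(11,25): every subset of size < 11 is a flat, plus E itself.
Count = C(25,0) + C(25,1) + C(25,2) + C(25,3) + C(25,4) + C(25,5) + C(25,6) + C(25,7) + C(25,8) + C(25,9) + C(25,10) + 1
     = 1 + 25 + 300 + 2300 + 12650 + 53130 + 177100 + 480700 + 1081575 + 2042975 + 3268760 + 1
     = 7119517.

7119517


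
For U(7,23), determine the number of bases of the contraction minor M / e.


Contracting e from U(7,23) gives U(6,22).
Bases of U(6,22) = C(22,6) = 74613.

74613


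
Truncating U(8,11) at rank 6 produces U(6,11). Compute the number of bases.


Truncating U(8,11) to rank 6 gives U(6,11).
Bases of U(6,11) are all 6-element subsets of 11 elements.
Number of bases = (11 choose 6) = 462.

462


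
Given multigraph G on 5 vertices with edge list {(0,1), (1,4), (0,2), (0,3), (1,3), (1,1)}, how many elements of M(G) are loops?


In a graphic matroid, a loop is a self-loop edge (u,u) with rank 0.
Examining all 6 edges for self-loops...
Self-loops found: (1,1)
Number of loops = 1.

1


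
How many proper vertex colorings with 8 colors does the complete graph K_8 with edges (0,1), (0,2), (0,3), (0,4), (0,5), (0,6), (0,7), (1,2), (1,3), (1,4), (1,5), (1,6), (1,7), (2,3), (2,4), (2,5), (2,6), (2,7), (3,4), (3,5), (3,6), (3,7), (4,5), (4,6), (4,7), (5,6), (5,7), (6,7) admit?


P(K_8, k) = k(k-1)(k-2)...(k-7).
P(8) = (8) * (7) * (6) * (5) * (4) * (3) * (2) * (1) = 40320.

40320


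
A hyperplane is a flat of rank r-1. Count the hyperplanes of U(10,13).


Hyperplanes of U(10,13) are flats of rank 9.
In a uniform matroid, these are exactly the (9)-element subsets.
Count = (13 choose 9) = 715.

715


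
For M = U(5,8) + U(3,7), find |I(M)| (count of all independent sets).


For a direct sum, |I(M1+M2)| = |I(M1)| * |I(M2)|.
|I(U(5,8))| = sum C(8,k) for k=0..5 = 219.
|I(U(3,7))| = sum C(7,k) for k=0..3 = 64.
Total = 219 * 64 = 14016.

14016


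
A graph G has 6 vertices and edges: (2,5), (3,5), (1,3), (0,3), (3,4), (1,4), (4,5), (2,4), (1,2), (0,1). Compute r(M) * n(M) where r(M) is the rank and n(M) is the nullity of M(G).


r(M) = |V| - c = 6 - 1 = 5.
nullity = |E| - r(M) = 10 - 5 = 5.
Product = 5 * 5 = 25.

25


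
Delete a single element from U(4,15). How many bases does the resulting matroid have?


Deleting e from U(4,15) gives U(4,14) since n > r.
Bases of U(4,14) = (14 choose 4) = 1001.

1001


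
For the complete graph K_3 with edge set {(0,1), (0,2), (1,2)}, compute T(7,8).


T(K_3; x,y) = x^2 + x + y.
T(7,8) = 49 + 7 + 8 = 64.

64


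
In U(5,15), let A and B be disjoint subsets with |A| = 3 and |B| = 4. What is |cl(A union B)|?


|A union B| = 3 + 4 = 7 (disjoint).
In U(5,15), cl(S) = S if |S| < 5, else cl(S) = E.
Since 7 >= 5, cl(A union B) = E.
|cl(A union B)| = 15.

15


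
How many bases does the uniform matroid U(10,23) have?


Bases of U(10,23) are all 10-element subsets of the 23-element ground set.
Number of bases = C(23,10).
C(23,10) = 1144066.

1144066


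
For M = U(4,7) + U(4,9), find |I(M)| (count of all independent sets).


For a direct sum, |I(M1+M2)| = |I(M1)| * |I(M2)|.
|I(U(4,7))| = sum C(7,k) for k=0..4 = 99.
|I(U(4,9))| = sum C(9,k) for k=0..4 = 256.
Total = 99 * 256 = 25344.

25344


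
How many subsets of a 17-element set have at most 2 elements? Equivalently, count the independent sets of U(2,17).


Independent sets of U(2,17) are all subsets of size <= 2.
Count = C(17,0) + C(17,1) + C(17,2)
     = 1 + 17 + 136
     = 154.

154


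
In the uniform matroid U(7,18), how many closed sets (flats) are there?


Flats of U(7,18): every subset of size < 7 is a flat, plus E itself.
Count = C(18,0) + C(18,1) + C(18,2) + C(18,3) + C(18,4) + C(18,5) + C(18,6) + 1
     = 1 + 18 + 153 + 816 + 3060 + 8568 + 18564 + 1
     = 31181.

31181


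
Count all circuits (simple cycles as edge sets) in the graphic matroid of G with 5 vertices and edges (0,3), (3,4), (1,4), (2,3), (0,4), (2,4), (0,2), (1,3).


A circuit in a graphic matroid = edge set of a simple cycle.
G has 5 vertices and 8 edges.
Enumerating all minimal edge subsets forming cycles...
Total circuits found: 12.

12


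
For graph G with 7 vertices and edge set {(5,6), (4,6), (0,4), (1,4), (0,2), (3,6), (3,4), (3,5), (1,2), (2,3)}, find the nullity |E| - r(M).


Cycle rank (nullity) = |E| - r(M) = |E| - (|V| - c).
|E| = 10, |V| = 7, c = 1.
Nullity = 10 - (7 - 1) = 10 - 6 = 4.

4


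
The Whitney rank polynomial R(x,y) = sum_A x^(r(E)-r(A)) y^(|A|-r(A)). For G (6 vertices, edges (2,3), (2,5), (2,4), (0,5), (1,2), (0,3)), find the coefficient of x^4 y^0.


R(x,y) = sum over A in 2^E of x^(r(E)-r(A)) * y^(|A|-r(A)).
G has 6 vertices, 6 edges. r(E) = 5.
Enumerate all 2^6 = 64 subsets.
Count subsets with r(E)-r(A)=4 and |A|-r(A)=0: 6.

6


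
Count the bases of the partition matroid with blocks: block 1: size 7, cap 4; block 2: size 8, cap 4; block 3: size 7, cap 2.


A basis picks exactly ci elements from block i.
Number of bases = product of C(|Si|, ci).
= C(7,4) * C(8,4) * C(7,2)
= 35 * 70 * 21
= 51450.

51450


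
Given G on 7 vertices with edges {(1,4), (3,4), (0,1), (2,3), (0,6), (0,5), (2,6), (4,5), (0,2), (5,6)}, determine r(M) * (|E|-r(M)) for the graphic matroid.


r(M) = |V| - c = 7 - 1 = 6.
nullity = |E| - r(M) = 10 - 6 = 4.
Product = 6 * 4 = 24.

24


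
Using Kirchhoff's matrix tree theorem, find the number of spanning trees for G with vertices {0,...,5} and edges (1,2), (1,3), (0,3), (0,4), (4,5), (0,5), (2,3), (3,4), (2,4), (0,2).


By Kirchhoff's matrix tree theorem, the number of spanning trees equals
the determinant of any cofactor of the Laplacian matrix L.
G has 6 vertices and 10 edges.
Computing the (5 x 5) cofactor determinant gives 100.

100


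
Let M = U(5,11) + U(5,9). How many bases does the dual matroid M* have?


(M1+M2)* = M1* + M2*.
M1* = U(6,11), bases: C(11,6) = 462.
M2* = U(4,9), bases: C(9,4) = 126.
|B(M*)| = 462 * 126 = 58212.

58212


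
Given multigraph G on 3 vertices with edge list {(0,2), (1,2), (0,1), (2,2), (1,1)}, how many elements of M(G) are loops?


In a graphic matroid, a loop is a self-loop edge (u,u) with rank 0.
Examining all 5 edges for self-loops...
Self-loops found: (2,2), (1,1)
Number of loops = 2.

2


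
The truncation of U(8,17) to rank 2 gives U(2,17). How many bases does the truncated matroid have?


Truncating U(8,17) to rank 2 gives U(2,17).
Bases of U(2,17) are all 2-element subsets of 17 elements.
Number of bases = C(17,2) = 17! / (2! * 15!) = 136.

136


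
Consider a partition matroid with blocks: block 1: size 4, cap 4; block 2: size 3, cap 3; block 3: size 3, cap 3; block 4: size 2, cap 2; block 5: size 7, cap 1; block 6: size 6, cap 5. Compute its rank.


Rank of a partition matroid = sum of min(|Si|, ci) for each block.
= min(4,4) + min(3,3) + min(3,3) + min(2,2) + min(7,1) + min(6,5)
= 4 + 3 + 3 + 2 + 1 + 5
= 18.

18


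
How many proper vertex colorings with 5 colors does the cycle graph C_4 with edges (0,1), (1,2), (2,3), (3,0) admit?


P(C_4, k) = (k-1)^4 + (-1)^4*(k-1).
P(5) = (4)^4 + 4
= 256 + 4 = 260.

260


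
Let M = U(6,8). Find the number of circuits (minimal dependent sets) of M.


In U(6,8), circuits are the (7)-element subsets.
Any set of 7 elements is dependent, and removing any one element gives
an independent set of size 6, so it is a minimal dependent set.
Number of circuits = C(8,7) = 8! / (7! * 1!) = 8.

8


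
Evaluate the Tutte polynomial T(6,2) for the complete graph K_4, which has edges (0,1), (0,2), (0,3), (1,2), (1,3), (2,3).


T(K_4; x,y) = x^3 + 3x^2 + 4xy + 2x + y^3 + 3y^2 + 2y.
Substituting x=6, y=2:
= 216 + 108 + 48 + 12 + 8 + 12 + 4
= 408.

408


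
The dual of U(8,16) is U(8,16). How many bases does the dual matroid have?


The dual of U(r,n) is U(n-r, n) = U(8,16).
Bases of U(8,16) are all (8)-element subsets.
|B(M*)| = C(16,8) = 16! / (8! * 8!) = 12870.

12870


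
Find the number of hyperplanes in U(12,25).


Hyperplanes of U(12,25) are flats of rank 11.
In a uniform matroid, these are exactly the (11)-element subsets.
Count = C(25,11) = 25! / (11! * 14!) = 4457400.

4457400


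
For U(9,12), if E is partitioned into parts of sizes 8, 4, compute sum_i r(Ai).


r(Ai) = min(|Ai|, 9) for each part.
Sum = min(8,9) + min(4,9)
    = 8 + 4
    = 12.

12


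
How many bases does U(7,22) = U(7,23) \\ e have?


Deleting e from U(7,23) gives U(7,22) since n > r.
Bases of U(7,22) = C(22,7) = 170544.

170544


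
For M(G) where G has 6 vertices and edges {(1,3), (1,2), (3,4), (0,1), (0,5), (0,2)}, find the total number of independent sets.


An independent set in a graphic matroid is an acyclic edge subset.
G has 6 vertices and 6 edges.
Enumerate all 2^6 = 64 subsets, checking for acyclicity.
Total independent sets = 56.

56


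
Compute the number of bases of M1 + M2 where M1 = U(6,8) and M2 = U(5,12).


Bases of a direct sum M1 + M2: |B| = |B(M1)| * |B(M2)|.
|B(U(6,8))| = C(8,6) = 28.
|B(U(5,12))| = C(12,5) = 792.
Total bases = 28 * 792 = 22176.

22176


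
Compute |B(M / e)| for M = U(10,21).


Contracting e from U(10,21) gives U(9,20).
Bases of U(9,20) = C(20,9) = 167960.

167960


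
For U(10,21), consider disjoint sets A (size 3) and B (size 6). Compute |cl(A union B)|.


|A union B| = 3 + 6 = 9 (disjoint).
In U(10,21), cl(S) = S if |S| < 10, else cl(S) = E.
Since 9 < 10, cl(A union B) = A union B.
|cl(A union B)| = 9.

9


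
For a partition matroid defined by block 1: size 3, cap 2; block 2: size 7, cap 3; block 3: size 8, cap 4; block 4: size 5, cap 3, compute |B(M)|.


A basis picks exactly ci elements from block i.
Number of bases = product of C(|Si|, ci).
= C(3,2) * C(7,3) * C(8,4) * C(5,3)
= 3 * 35 * 70 * 10
= 73500.

73500


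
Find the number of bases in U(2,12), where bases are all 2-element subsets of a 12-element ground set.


Bases of U(2,12) are all 2-element subsets of the 12-element ground set.
Number of bases = C(12,2).
(12 choose 2) = 66.

66


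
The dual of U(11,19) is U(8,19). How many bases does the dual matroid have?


The dual of U(r,n) is U(n-r, n) = U(8,19).
Bases of U(8,19) are all (8)-element subsets.
|B(M*)| = (19 choose 8) = 75582.

75582


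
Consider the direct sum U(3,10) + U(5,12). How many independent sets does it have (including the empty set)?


For a direct sum, |I(M1+M2)| = |I(M1)| * |I(M2)|.
|I(U(3,10))| = sum C(10,k) for k=0..3 = 176.
|I(U(5,12))| = sum C(12,k) for k=0..5 = 1586.
Total = 176 * 1586 = 279136.

279136


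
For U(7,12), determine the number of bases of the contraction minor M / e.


Contracting e from U(7,12) gives U(6,11).
Bases of U(6,11) = C(11,6) = 11! / (6! * 5!) = 462.

462


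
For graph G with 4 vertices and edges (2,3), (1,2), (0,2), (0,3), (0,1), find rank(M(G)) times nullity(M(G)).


r(M) = |V| - c = 4 - 1 = 3.
nullity = |E| - r(M) = 5 - 3 = 2.
Product = 3 * 2 = 6.

6


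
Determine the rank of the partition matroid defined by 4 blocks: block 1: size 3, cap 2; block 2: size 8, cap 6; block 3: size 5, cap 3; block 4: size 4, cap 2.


Rank of a partition matroid = sum of min(|Si|, ci) for each block.
= min(3,2) + min(8,6) + min(5,3) + min(4,2)
= 2 + 6 + 3 + 2
= 13.

13


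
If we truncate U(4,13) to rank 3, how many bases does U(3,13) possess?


Truncating U(4,13) to rank 3 gives U(3,13).
Bases of U(3,13) are all 3-element subsets of 13 elements.
Number of bases = C(13,3) = 13! / (3! * 10!) = 286.

286


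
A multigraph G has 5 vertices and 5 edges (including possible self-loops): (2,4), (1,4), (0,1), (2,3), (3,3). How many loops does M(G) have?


In a graphic matroid, a loop is a self-loop edge (u,u) with rank 0.
Examining all 5 edges for self-loops...
Self-loops found: (3,3)
Number of loops = 1.

1


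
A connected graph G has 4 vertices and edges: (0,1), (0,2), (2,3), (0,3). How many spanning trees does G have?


By Kirchhoff's matrix tree theorem, the number of spanning trees equals
the determinant of any cofactor of the Laplacian matrix L.
G has 4 vertices and 4 edges.
Computing the (3 x 3) cofactor determinant gives 3.

3


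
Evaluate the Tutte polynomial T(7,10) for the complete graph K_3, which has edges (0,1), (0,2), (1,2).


T(K_3; x,y) = x^2 + x + y.
T(7,10) = 49 + 7 + 10 = 66.

66


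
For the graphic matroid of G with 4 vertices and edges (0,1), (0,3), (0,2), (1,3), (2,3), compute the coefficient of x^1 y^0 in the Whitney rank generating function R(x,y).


R(x,y) = sum over A in 2^E of x^(r(E)-r(A)) * y^(|A|-r(A)).
G has 4 vertices, 5 edges. r(E) = 3.
Enumerate all 2^5 = 32 subsets.
Count subsets with r(E)-r(A)=1 and |A|-r(A)=0: 10.

10


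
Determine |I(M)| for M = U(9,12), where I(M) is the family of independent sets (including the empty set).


Independent sets of U(9,12) are all subsets of size <= 9.
Count = (12 choose 0) + (12 choose 1) + (12 choose 2) + (12 choose 3) + (12 choose 4) + (12 choose 5) + (12 choose 6) + (12 choose 7) + (12 choose 8) + (12 choose 9)
     = 1 + 12 + 66 + 220 + 495 + 792 + 924 + 792 + 495 + 220
     = 4017.

4017


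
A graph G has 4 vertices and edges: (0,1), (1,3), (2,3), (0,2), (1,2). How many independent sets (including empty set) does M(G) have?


An independent set in a graphic matroid is an acyclic edge subset.
G has 4 vertices and 5 edges.
Enumerate all 2^5 = 32 subsets, checking for acyclicity.
Total independent sets = 24.

24


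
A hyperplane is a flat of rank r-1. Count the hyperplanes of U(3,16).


Hyperplanes of U(3,16) are flats of rank 2.
In a uniform matroid, these are exactly the (2)-element subsets.
Count = C(16,2) = (16 * 15) / (1 * 2) = 120.

120


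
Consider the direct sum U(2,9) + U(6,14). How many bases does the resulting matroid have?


Bases of a direct sum M1 + M2: |B| = |B(M1)| * |B(M2)|.
|B(U(2,9))| = C(9,2) = 36.
|B(U(6,14))| = C(14,6) = 3003.
Total bases = 36 * 3003 = 108108.

108108


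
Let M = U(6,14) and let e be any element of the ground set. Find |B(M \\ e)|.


Deleting e from U(6,14) gives U(6,13) since n > r.
Bases of U(6,13) = (13 choose 6) = 1716.

1716


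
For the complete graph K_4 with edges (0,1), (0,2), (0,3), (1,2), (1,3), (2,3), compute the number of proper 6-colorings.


P(K_4, k) = k(k-1)(k-2)...(k-3).
P(6) = (6) * (5) * (4) * (3) = 360.

360


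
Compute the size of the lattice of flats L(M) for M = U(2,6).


Flats of U(2,6): every subset of size < 2 is a flat, plus E itself.
Count = (6 choose 0) + (6 choose 1) + 1
     = 1 + 6 + 1
     = 8.

8


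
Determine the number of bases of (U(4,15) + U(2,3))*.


(M1+M2)* = M1* + M2*.
M1* = U(11,15), bases: C(15,11) = 1365.
M2* = U(1,3), bases: C(3,1) = 3.
|B(M*)| = 1365 * 3 = 4095.

4095


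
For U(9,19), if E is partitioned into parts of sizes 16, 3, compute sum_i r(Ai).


r(Ai) = min(|Ai|, 9) for each part.
Sum = min(16,9) + min(3,9)
    = 9 + 3
    = 12.

12


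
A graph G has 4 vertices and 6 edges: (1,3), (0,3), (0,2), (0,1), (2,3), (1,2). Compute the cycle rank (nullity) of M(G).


Cycle rank (nullity) = |E| - r(M) = |E| - (|V| - c).
|E| = 6, |V| = 4, c = 1.
Nullity = 6 - (4 - 1) = 6 - 3 = 3.

3


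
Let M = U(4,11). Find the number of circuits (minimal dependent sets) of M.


In U(4,11), circuits are the (5)-element subsets.
Any set of 5 elements is dependent, and removing any one element gives
an independent set of size 4, so it is a minimal dependent set.
Number of circuits = (11 choose 5) = 462.

462


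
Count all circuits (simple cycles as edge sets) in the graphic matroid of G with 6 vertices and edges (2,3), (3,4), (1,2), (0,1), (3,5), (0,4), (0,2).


A circuit in a graphic matroid = edge set of a simple cycle.
G has 6 vertices and 7 edges.
Enumerating all minimal edge subsets forming cycles...
Total circuits found: 3.

3


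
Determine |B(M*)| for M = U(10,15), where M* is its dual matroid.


The dual of U(r,n) is U(n-r, n) = U(5,15).
Bases of U(5,15) are all (5)-element subsets.
|B(M*)| = C(15,5) = 15! / (5! * 10!) = 3003.

3003


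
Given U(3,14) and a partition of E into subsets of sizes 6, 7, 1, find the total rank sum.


r(Ai) = min(|Ai|, 3) for each part.
Sum = min(6,3) + min(7,3) + min(1,3)
    = 3 + 3 + 1
    = 7.

7


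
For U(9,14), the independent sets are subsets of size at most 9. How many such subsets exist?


Independent sets of U(9,14) are all subsets of size <= 9.
Count = C(14,0) + C(14,1) + C(14,2) + C(14,3) + C(14,4) + C(14,5) + C(14,6) + C(14,7) + C(14,8) + C(14,9)
     = 1 + 14 + 91 + 364 + 1001 + 2002 + 3003 + 3432 + 3003 + 2002
     = 14913.

14913


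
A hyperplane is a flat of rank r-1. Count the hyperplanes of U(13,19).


Hyperplanes of U(13,19) are flats of rank 12.
In a uniform matroid, these are exactly the (12)-element subsets.
Count = C(19,12) = 50388.

50388


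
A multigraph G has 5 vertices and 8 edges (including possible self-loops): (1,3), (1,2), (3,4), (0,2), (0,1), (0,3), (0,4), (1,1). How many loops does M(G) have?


In a graphic matroid, a loop is a self-loop edge (u,u) with rank 0.
Examining all 8 edges for self-loops...
Self-loops found: (1,1)
Number of loops = 1.

1


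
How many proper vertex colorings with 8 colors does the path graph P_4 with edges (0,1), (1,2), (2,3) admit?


P(P_4, k) = k * (k-1)^(3).
P(8) = 8 * 7^3 = 8 * 343 = 2744.

2744


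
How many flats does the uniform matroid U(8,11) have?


Flats of U(8,11): every subset of size < 8 is a flat, plus E itself.
Count = C(11,0) + C(11,1) + C(11,2) + C(11,3) + C(11,4) + C(11,5) + C(11,6) + C(11,7) + 1
     = 1 + 11 + 55 + 165 + 330 + 462 + 462 + 330 + 1
     = 1817.

1817


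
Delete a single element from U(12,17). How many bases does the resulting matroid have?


Deleting e from U(12,17) gives U(12,16) since n > r.
Bases of U(12,16) = C(16,12) = 1820.

1820


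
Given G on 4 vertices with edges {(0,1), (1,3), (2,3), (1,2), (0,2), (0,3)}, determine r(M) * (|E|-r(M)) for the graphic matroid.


r(M) = |V| - c = 4 - 1 = 3.
nullity = |E| - r(M) = 6 - 3 = 3.
Product = 3 * 3 = 9.

9


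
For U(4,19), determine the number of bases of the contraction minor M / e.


Contracting e from U(4,19) gives U(3,18).
Bases of U(3,18) = C(18,3) = 18! / (3! * 15!) = 816.

816


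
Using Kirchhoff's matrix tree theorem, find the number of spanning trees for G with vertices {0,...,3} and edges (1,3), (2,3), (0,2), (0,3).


By Kirchhoff's matrix tree theorem, the number of spanning trees equals
the determinant of any cofactor of the Laplacian matrix L.
G has 4 vertices and 4 edges.
Computing the (3 x 3) cofactor determinant gives 3.

3


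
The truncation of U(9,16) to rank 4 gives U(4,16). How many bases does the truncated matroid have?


Truncating U(9,16) to rank 4 gives U(4,16).
Bases of U(4,16) are all 4-element subsets of 16 elements.
Number of bases = C(16,4) = (16 * 15 * 14 * 13) / (1 * 2 * 3 * 4) = 1820.

1820


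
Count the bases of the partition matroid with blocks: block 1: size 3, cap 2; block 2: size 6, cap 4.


A basis picks exactly ci elements from block i.
Number of bases = product of C(|Si|, ci).
= C(3,2) * C(6,4)
= 3 * 15
= 45.

45


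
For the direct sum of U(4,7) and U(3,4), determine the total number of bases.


Bases of a direct sum M1 + M2: |B| = |B(M1)| * |B(M2)|.
|B(U(4,7))| = C(7,4) = 35.
|B(U(3,4))| = C(4,3) = 4.
Total bases = 35 * 4 = 140.

140


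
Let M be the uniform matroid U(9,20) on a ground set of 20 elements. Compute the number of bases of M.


Bases of U(9,20) are all 9-element subsets of the 20-element ground set.
Number of bases = C(20,9).
C(20,9) = 167960.

167960


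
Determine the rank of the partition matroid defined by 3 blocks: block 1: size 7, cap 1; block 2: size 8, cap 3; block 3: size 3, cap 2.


Rank of a partition matroid = sum of min(|Si|, ci) for each block.
= min(7,1) + min(8,3) + min(3,2)
= 1 + 3 + 2
= 6.

6


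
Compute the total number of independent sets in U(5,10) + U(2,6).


For a direct sum, |I(M1+M2)| = |I(M1)| * |I(M2)|.
|I(U(5,10))| = sum C(10,k) for k=0..5 = 638.
|I(U(2,6))| = sum C(6,k) for k=0..2 = 22.
Total = 638 * 22 = 14036.

14036


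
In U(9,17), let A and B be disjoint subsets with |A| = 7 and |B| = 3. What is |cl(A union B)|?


|A union B| = 7 + 3 = 10 (disjoint).
In U(9,17), cl(S) = S if |S| < 9, else cl(S) = E.
Since 10 >= 9, cl(A union B) = E.
|cl(A union B)| = 17.

17


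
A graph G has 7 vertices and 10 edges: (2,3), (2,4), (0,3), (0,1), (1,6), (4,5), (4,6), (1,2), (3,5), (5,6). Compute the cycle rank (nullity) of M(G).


Cycle rank (nullity) = |E| - r(M) = |E| - (|V| - c).
|E| = 10, |V| = 7, c = 1.
Nullity = 10 - (7 - 1) = 10 - 6 = 4.

4


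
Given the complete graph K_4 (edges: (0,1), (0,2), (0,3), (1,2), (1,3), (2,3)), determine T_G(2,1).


T(K_4; x,y) = x^3 + 3x^2 + 4xy + 2x + y^3 + 3y^2 + 2y.
Substituting x=2, y=1:
= 8 + 12 + 8 + 4 + 1 + 3 + 2
= 38.

38


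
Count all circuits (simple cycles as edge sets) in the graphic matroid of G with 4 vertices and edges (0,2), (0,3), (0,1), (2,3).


A circuit in a graphic matroid = edge set of a simple cycle.
G has 4 vertices and 4 edges.
Enumerating all minimal edge subsets forming cycles...
Total circuits found: 1.

1


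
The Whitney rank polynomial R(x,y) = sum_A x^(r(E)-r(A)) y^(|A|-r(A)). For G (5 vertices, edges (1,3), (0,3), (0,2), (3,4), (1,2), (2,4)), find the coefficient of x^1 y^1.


R(x,y) = sum over A in 2^E of x^(r(E)-r(A)) * y^(|A|-r(A)).
G has 5 vertices, 6 edges. r(E) = 4.
Enumerate all 2^6 = 64 subsets.
Count subsets with r(E)-r(A)=1 and |A|-r(A)=1: 3.

3


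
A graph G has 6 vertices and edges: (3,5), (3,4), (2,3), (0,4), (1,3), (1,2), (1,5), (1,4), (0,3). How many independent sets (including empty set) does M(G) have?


An independent set in a graphic matroid is an acyclic edge subset.
G has 6 vertices and 9 edges.
Enumerate all 2^9 = 512 subsets, checking for acyclicity.
Total independent sets = 276.

276


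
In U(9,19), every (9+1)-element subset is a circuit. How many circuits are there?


In U(9,19), circuits are the (10)-element subsets.
Any set of 10 elements is dependent, and removing any one element gives
an independent set of size 9, so it is a minimal dependent set.
Number of circuits = (19 choose 10) = 92378.

92378


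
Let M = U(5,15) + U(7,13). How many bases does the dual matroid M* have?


(M1+M2)* = M1* + M2*.
M1* = U(10,15), bases: C(15,10) = 3003.
M2* = U(6,13), bases: C(13,6) = 1716.
|B(M*)| = 3003 * 1716 = 5153148.

5153148


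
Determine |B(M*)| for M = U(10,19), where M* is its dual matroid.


The dual of U(r,n) is U(n-r, n) = U(9,19).
Bases of U(9,19) are all (9)-element subsets.
|B(M*)| = (19 choose 9) = 92378.

92378
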